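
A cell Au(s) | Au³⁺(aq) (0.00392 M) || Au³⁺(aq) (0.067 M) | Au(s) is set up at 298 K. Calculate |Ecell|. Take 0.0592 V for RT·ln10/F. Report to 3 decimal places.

0.024 V

For a concentration cell E°cell = 0, since both electrodes use the same couple.
The compartment with the higher Au³⁺(aq) concentration (0.067 M) acts as the cathode; ions are reduced there and produced at the dilute (0.00392 M) anode.
With n = 3, Ecell = −(0.0592/3)·log([dilute]/[conc]) = −(0.0592/3)·log(0.00392/0.067) = +0.024 V.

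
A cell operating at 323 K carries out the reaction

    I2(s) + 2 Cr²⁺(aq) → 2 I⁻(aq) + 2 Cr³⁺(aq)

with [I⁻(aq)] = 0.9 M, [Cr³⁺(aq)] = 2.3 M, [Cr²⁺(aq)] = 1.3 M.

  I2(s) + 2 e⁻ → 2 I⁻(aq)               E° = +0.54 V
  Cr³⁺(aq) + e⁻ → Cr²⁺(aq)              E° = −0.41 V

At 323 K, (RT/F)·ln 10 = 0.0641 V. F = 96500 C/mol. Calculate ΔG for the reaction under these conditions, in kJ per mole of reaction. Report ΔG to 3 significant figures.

−181 kJ/mol

With I₂/I⁻ reduced at the cathode, E°cell = +0.54 − (−0.41) = +0.95 V and n = 2.
Here Q = ([I⁻(aq)]^2·[Cr³⁺(aq)]^2) / [Cr²⁺(aq)]^2 = 2.54 (log Q = 0.404), giving E = +0.95 − (0.0641/2)·(0.404) = +0.9371 V.
Finally ΔG = −nFE = −(2)(96500 C/mol)(+0.9371 V) = −181 kJ/mol.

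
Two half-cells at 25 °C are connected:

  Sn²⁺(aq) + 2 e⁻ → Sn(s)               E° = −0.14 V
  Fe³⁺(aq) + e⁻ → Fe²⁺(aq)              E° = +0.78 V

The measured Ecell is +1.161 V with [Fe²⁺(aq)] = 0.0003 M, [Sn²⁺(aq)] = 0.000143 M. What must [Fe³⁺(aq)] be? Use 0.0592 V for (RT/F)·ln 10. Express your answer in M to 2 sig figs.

0.042 M

With Fe³⁺/Fe²⁺ at the cathode and Sn²⁺/Sn at the anode, E°cell = +0.78 − (−0.14) = +0.92 V (n = 2).
Rearranging E = E° − (0.0592/n)·log Q gives log Q = 2(+0.92 − (+1.161))/0.0592 = −8.142.
The balanced reaction is 2 Fe³⁺(aq) + Sn(s) → 2 Fe²⁺(aq) + Sn²⁺(aq), so Q = ([Fe²⁺(aq)]^2·[Sn²⁺(aq)]) / [Fe³⁺(aq)]^2.
Substituting the known concentrations and solving, log [Fe³⁺(aq)] = −1.374 and [Fe³⁺(aq)] = 0.042 M.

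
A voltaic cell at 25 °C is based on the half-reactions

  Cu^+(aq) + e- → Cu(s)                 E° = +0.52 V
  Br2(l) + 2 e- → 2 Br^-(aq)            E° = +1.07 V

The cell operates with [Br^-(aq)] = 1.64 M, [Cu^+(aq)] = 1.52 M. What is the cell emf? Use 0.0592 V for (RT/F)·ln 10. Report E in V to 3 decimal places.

Since E°(Br₂/Br⁻) > E°(Cu⁺/Cu), Br₂/Br⁻ serves as the cathode.
E°cell = +1.07 − (+0.52) = +0.55 V, with n = 2 electrons transferred.
Balancing gives Br2(l) + 2 Cu(s) → 2 Br^-(aq) + 2 Cu^+(aq); hence Q = [Br^-(aq)]^2·[Cu^+(aq)]^2 = 6.21 (log Q = 0.793).
E = E° − (0.0592/n)·log Q = +0.55 − (0.0592/2)(0.793) = +0.527 V.

+0.527 V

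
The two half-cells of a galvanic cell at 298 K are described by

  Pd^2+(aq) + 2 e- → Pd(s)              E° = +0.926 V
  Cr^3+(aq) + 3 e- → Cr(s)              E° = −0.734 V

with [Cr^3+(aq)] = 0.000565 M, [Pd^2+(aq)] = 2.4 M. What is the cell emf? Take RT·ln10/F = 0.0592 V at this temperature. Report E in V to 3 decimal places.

Pd²⁺/Pd is reduced (cathode, E° = +0.926 V) and Cr³⁺/Cr is oxidized (anode).
The standard potential is +0.926 − (−0.734) = +1.660 V and the balanced reaction transfers n = 6 electrons.
The balanced reaction is 3 Pd^2+(aq) + 2 Cr(s) → 3 Pd(s) + 2 Cr^3+(aq), so Q = [Cr^3+(aq)]^2 / [Pd^2+(aq)]^3 = 2.31×10^−8 and log Q = −7.637.
Applying E = E° − (RT ln10/nF)·log Q gives +1.660 − (0.0592/6)(−7.637) = +1.735 V.

+1.735 V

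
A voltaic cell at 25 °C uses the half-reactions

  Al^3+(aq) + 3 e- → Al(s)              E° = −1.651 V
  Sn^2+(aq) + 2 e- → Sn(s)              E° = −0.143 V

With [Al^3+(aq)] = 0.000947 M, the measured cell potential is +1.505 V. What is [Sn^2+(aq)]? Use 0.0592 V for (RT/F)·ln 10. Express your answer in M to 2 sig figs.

The Sn²⁺/Sn couple has the larger reduction potential, so it is the cathode: E°cell = −0.143 − (−1.651) = +1.508 V and n = 6.
Rearranging E = E° − (0.0592/n)·log Q gives log Q = 6(+1.508 − (+1.505))/0.0592 = 0.304.
For 3 Sn^2+(aq) + 2 Al(s) → 3 Sn(s) + 2 Al^3+(aq), the reaction quotient is Q = [Al^3+(aq)]^2 / [Sn^2+(aq)]^3.
Isolating [Sn^2+(aq)] in Q = 10^{0.304} yields log [Sn^2+(aq)] = −2.117, i.e. 0.0076 M.

0.0076 M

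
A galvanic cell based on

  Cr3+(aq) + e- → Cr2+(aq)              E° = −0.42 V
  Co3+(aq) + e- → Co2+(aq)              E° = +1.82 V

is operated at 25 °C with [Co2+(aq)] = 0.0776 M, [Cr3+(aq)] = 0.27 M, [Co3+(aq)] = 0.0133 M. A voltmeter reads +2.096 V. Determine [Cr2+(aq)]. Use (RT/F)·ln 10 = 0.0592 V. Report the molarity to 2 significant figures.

Co³⁺/Co²⁺ is the cathode (higher E°); E°cell = +1.82 − (−0.42) = +2.24 V with n = 1.
Rearranging E = E° − (0.0592/n)·log Q gives log Q = 1(+2.24 − (+2.096))/0.0592 = 2.432.
For Co3+(aq) + Cr2+(aq) → Co2+(aq) + Cr3+(aq), the reaction quotient is Q = ([Co2+(aq)]·[Cr3+(aq)]) / ([Co3+(aq)]·[Cr2+(aq)]).
Isolating [Cr2+(aq)] in Q = 10^{2.432} yields log [Cr2+(aq)] = −2.235, i.e. 0.0058 M.

0.0058 M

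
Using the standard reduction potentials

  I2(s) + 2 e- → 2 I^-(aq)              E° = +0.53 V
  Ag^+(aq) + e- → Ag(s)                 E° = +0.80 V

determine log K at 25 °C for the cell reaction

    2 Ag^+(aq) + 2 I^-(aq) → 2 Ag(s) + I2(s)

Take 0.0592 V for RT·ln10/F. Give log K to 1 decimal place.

log K = 9.1

The Ag⁺/Ag couple is reduced (cathode); E°cell = +0.80 − (+0.53) = +0.27 V with n = 2.
At equilibrium E = 0, so log K = nE°cell / 0.0592 = (2)(+0.27) / 0.0592 = 9.1.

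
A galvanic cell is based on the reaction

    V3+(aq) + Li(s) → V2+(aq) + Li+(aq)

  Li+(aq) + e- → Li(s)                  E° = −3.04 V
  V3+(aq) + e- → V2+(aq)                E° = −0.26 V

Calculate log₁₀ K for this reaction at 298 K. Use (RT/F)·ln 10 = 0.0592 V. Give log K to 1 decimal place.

The V³⁺/V²⁺ couple is reduced (cathode); E°cell = −0.26 − (−3.04) = +2.78 V with n = 1.
At equilibrium E = 0, so log K = nE°cell / 0.0592 = (1)(+2.78) / 0.0592 = 47.0.

log K = 47.0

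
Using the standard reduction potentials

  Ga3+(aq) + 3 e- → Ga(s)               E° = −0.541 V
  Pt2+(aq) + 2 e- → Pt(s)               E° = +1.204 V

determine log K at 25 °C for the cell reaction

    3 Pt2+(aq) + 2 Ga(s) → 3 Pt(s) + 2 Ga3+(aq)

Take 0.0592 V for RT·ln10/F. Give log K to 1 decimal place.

log K = 176.9

The Pt²⁺/Pt couple is reduced (cathode); E°cell = +1.204 − (−0.541) = +1.745 V with n = 6.
At equilibrium E = 0, so log K = nE°cell / 0.0592 = (6)(+1.745) / 0.0592 = 176.9.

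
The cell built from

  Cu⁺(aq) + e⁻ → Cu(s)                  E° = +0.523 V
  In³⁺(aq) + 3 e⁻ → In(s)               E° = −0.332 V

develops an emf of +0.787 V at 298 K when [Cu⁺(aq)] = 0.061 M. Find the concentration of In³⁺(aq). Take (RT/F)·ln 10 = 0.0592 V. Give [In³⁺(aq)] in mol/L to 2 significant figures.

The Cu⁺/Cu couple has the larger reduction potential, so it is the cathode: E°cell = +0.523 − (−0.332) = +0.855 V and n = 3.
Rearranging E = E° − (0.0592/n)·log Q gives log Q = 3(+0.855 − (+0.787))/0.0592 = 3.446.
The balanced reaction is 3 Cu⁺(aq) + In(s) → 3 Cu(s) + In³⁺(aq), so Q = [In³⁺(aq)] / [Cu⁺(aq)]^3.
Isolating [In³⁺(aq)] in Q = 10^{3.446} yields log [In³⁺(aq)] = −0.198, i.e. 0.63 M.

0.63 M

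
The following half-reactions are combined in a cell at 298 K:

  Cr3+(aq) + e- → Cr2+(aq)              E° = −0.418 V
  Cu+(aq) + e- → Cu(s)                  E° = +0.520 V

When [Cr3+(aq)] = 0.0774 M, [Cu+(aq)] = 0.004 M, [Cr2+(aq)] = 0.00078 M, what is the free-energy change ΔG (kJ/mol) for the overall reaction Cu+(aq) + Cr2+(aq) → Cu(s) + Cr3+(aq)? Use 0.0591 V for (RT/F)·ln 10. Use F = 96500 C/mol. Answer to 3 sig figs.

−65.5 kJ/mol

E°cell = +0.520 − (−0.418) = +0.938 V; the balanced reaction transfers n = 1 electron.
The reaction quotient is [Cr3+(aq)] / ([Cu+(aq)]·[Cr2+(aq)]) = 2.48×10^4; by Nernst, E = +0.938 − (0.0591/1)(4.395) = +0.6783 V.
Then ΔG = −nFE = −1 × 96500 × +0.6783 J/mol = −65.5 kJ/mol.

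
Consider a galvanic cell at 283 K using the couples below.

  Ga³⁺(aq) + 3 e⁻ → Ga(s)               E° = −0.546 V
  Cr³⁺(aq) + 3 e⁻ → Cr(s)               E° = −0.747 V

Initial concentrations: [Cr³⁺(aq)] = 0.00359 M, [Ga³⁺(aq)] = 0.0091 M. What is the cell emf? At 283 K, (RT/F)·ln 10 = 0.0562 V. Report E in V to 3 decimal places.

+0.209 V

Ga³⁺/Ga is reduced (cathode, E° = −0.546 V) and Cr³⁺/Cr is oxidized (anode).
The standard potential is −0.546 − (−0.747) = +0.201 V and the balanced reaction transfers n = 3 electrons.
Balancing gives Ga³⁺(aq) + Cr(s) → Ga(s) + Cr³⁺(aq); hence Q = [Cr³⁺(aq)] / [Ga³⁺(aq)] = 0.395 (log Q = −0.404).
Applying E = E° − (RT ln10/nF)·log Q gives +0.201 − (0.0562/3)(−0.404) = +0.209 V.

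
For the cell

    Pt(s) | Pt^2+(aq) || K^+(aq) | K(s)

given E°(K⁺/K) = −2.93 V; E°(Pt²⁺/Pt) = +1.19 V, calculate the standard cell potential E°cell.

−4.12 V

By convention the left-hand electrode in cell notation is the anode (oxidation) and the right-hand electrode is the cathode (reduction).
E°cell = E°(right) − E°(left) = −2.93 − (+1.19) = −4.12 V.
The negative sign shows that, as written, the cell would require an external voltage to drive the reaction.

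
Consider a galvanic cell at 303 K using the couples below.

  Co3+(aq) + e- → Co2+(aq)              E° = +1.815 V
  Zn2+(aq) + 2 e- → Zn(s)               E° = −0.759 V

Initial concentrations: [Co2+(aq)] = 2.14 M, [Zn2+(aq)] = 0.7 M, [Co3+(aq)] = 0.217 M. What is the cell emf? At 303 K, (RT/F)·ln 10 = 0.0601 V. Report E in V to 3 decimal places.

Co³⁺/Co²⁺ is reduced (cathode, E° = +1.815 V) and Zn²⁺/Zn is oxidized (anode).
The standard potential is +1.815 − (−0.759) = +2.574 V and the balanced reaction transfers n = 2 electrons.
For the overall reaction 2 Co3+(aq) + Zn(s) → 2 Co2+(aq) + Zn2+(aq), Q = ([Co2+(aq)]^2·[Zn2+(aq)]) / [Co3+(aq)]^2 = 68.1, giving log Q = 1.833.
Applying E = E° − (RT ln10/nF)·log Q gives +2.574 − (0.0601/2)(1.833) = +2.519 V.

+2.519 V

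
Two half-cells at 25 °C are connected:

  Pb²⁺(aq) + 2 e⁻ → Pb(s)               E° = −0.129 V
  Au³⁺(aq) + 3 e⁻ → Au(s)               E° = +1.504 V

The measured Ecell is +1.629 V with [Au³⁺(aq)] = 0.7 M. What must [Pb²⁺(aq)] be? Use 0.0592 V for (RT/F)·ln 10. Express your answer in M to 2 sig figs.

Au³⁺/Au is the cathode (higher E°); E°cell = +1.504 − (−0.129) = +1.633 V with n = 6.
Since E = E° − (0.0592/n)·log Q, log Q = n(E° − E)/0.0592 = 0.405.
Balancing electrons gives 2 Au³⁺(aq) + 3 Pb(s) → 2 Au(s) + 3 Pb²⁺(aq); thus Q = [Pb²⁺(aq)]^3 / [Au³⁺(aq)]^2.
Substituting the known concentrations and solving, log [Pb²⁺(aq)] = 0.032 and [Pb²⁺(aq)] = 1.1 M.

1.1 M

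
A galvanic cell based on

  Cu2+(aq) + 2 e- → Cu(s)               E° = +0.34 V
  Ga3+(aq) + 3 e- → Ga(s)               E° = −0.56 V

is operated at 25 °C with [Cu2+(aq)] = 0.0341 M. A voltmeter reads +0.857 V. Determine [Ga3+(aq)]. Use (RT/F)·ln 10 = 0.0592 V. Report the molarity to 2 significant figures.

With Cu²⁺/Cu at the cathode and Ga³⁺/Ga at the anode, E°cell = +0.34 − (−0.56) = +0.90 V (n = 6).
Since E = E° − (0.0592/n)·log Q, log Q = n(E° − E)/0.0592 = 4.358.
The balanced reaction is 3 Cu2+(aq) + 2 Ga(s) → 3 Cu(s) + 2 Ga3+(aq), so Q = [Ga3+(aq)]^2 / [Cu2+(aq)]^3.
Substituting the known concentrations and solving, log [Ga3+(aq)] = −0.022 and [Ga3+(aq)] = 0.95 M.

0.95 M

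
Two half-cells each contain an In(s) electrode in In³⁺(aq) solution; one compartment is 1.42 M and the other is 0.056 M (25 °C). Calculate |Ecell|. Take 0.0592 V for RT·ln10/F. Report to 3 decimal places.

0.028 V

For a concentration cell E°cell = 0, since both electrodes use the same couple.
The compartment with the higher In³⁺(aq) concentration (1.42 M) acts as the cathode; ions are reduced there and produced at the dilute (0.056 M) anode.
With n = 3, Ecell = −(0.0592/3)·log([dilute]/[conc]) = −(0.0592/3)·log(0.056/1.42) = +0.028 V.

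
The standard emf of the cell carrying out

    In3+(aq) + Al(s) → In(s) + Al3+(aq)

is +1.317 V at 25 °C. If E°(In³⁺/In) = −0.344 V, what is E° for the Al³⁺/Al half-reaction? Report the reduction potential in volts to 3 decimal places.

−1.661 V

In the reaction as written the In³⁺/In couple is reduced (cathode) and Al³⁺/Al is oxidized (anode), so E°cell = E°(In³⁺/In) − E°(Al³⁺/Al).
E°(Al³⁺/Al) = E°(cathode) − E°cell = −0.344 − (+1.317) = −1.661 V.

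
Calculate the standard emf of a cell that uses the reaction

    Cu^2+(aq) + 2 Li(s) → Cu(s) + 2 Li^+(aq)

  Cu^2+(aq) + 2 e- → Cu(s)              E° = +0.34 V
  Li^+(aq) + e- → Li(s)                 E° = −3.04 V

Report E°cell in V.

+3.38 V

Cu^2+(aq) gains electrons, so the Cu²⁺/Cu couple is the cathode; the Li⁺/Li couple is the anode.
E°cell = E°(cathode) − E°(anode) = +0.34 − (−3.04) = +3.38 V.
The positive value indicates the reaction is spontaneous as written.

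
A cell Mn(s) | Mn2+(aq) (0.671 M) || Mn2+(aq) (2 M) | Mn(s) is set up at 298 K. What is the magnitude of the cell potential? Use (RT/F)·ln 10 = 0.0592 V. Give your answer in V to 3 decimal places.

For a concentration cell E°cell = 0, since both electrodes use the same couple.
The compartment with the higher Mn2+(aq) concentration (2 M) acts as the cathode; ions are reduced there and produced at the dilute (0.671 M) anode.
With n = 2, Ecell = −(0.0592/2)·log([dilute]/[conc]) = −(0.0592/2)·log(0.671/2) = +0.014 V.

0.014 V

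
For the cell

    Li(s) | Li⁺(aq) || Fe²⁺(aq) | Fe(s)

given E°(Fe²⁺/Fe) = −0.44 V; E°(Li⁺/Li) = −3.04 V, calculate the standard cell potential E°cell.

By convention the left-hand electrode in cell notation is the anode (oxidation) and the right-hand electrode is the cathode (reduction).
E°cell = E°(right) − E°(left) = −0.44 − (−3.04) = +2.60 V.

+2.60 V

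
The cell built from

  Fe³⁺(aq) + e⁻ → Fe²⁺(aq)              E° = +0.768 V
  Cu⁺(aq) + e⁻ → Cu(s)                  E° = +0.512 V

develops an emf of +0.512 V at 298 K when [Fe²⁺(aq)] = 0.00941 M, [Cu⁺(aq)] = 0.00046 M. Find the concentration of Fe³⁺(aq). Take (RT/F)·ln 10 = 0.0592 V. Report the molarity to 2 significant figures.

0.091 M

The Fe³⁺/Fe²⁺ couple has the larger reduction potential, so it is the cathode: E°cell = +0.768 − (+0.512) = +0.256 V and n = 1.
From the Nernst equation, log Q = n(E° − E)/0.0592 = 1·(+0.256 − (+0.512))/0.0592 = −4.324.
Balancing electrons gives Fe³⁺(aq) + Cu(s) → Fe²⁺(aq) + Cu⁺(aq); thus Q = ([Fe²⁺(aq)]·[Cu⁺(aq)]) / [Fe³⁺(aq)].
Substituting the known concentrations and solving, log [Fe³⁺(aq)] = −1.040 and [Fe³⁺(aq)] = 0.091 M.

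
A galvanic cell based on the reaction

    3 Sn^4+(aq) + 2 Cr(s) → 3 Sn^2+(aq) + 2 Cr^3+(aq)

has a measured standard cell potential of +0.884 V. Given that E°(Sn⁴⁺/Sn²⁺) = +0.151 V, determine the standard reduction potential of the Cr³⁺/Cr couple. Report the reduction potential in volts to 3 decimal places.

−0.733 V

In the reaction as written the Sn⁴⁺/Sn²⁺ couple is reduced (cathode) and Cr³⁺/Cr is oxidized (anode), so E°cell = E°(Sn⁴⁺/Sn²⁺) − E°(Cr³⁺/Cr).
E°(Cr³⁺/Cr) = E°(cathode) − E°cell = +0.151 − (+0.884) = −0.733 V.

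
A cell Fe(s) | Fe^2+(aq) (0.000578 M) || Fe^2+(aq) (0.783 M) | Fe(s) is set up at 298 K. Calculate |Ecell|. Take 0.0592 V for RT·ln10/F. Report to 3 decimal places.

For a concentration cell E°cell = 0, since both electrodes use the same couple.
The compartment with the higher Fe^2+(aq) concentration (0.783 M) acts as the cathode; ions are reduced there and produced at the dilute (0.000578 M) anode.
With n = 2, Ecell = −(0.0592/2)·log([dilute]/[conc]) = −(0.0592/2)·log(0.000578/0.783) = +0.093 V.

0.093 V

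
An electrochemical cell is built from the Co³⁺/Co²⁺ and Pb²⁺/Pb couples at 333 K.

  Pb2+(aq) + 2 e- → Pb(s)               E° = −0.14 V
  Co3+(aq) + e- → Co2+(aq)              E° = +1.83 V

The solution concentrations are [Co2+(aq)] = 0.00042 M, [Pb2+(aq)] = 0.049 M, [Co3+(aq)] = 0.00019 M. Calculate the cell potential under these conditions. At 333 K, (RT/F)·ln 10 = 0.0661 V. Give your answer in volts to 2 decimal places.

+1.99 V

The Co³⁺/Co²⁺ couple has the more positive E°, so it is the cathode; Pb²⁺/Pb is the anode.
The standard potential is +1.83 − (−0.14) = +1.97 V and the balanced reaction transfers n = 2 electrons.
Balancing gives 2 Co3+(aq) + Pb(s) → 2 Co2+(aq) + Pb2+(aq); hence Q = ([Co2+(aq)]^2·[Pb2+(aq)]) / [Co3+(aq)]^2 = 0.239 (log Q = −0.621).
E = E° − (0.0661/n)·log Q = +1.97 − (0.0661/2)(−0.621) = +1.99 V.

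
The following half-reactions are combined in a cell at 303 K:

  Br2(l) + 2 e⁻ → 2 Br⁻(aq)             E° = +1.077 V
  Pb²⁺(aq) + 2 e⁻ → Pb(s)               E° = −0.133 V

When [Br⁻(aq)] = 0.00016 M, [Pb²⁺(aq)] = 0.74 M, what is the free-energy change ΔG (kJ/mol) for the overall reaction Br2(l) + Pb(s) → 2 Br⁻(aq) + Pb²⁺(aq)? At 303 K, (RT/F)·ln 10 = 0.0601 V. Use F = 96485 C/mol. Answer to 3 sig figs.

E°cell = +1.077 − (−0.133) = +1.210 V; the balanced reaction transfers n = 2 electrons.
Q = [Br⁻(aq)]^2·[Pb²⁺(aq)] = 1.89×10^−8, so log Q = −7.723 and E = +1.210 − (0.0601/2)(−7.723) = +1.4421 V.
ΔG = −nFE = −(2)(96485)(+1.4421) J/mol = −278 kJ/mol.

−278 kJ/mol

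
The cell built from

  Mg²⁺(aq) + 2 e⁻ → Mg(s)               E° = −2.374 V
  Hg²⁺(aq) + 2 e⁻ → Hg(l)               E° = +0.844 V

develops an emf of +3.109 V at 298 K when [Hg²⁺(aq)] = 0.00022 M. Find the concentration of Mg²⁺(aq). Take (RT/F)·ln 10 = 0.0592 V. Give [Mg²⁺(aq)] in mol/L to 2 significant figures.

1.1 M

The Hg²⁺/Hg couple has the larger reduction potential, so it is the cathode: E°cell = +0.844 − (−2.374) = +3.218 V and n = 2.
From the Nernst equation, log Q = n(E° − E)/0.0592 = 2·(+3.218 − (+3.109))/0.0592 = 3.682.
The balanced reaction is Hg²⁺(aq) + Mg(s) → Hg(l) + Mg²⁺(aq), so Q = [Mg²⁺(aq)] / [Hg²⁺(aq)].
Isolating [Mg²⁺(aq)] in Q = 10^{3.682} yields log [Mg²⁺(aq)] = 0.024, i.e. 1.1 M.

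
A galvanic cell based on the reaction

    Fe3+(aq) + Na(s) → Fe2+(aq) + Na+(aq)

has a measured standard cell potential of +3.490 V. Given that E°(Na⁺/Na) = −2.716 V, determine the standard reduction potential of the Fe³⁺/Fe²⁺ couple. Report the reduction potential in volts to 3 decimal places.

+0.774 V

In the reaction as written the Fe³⁺/Fe²⁺ couple is reduced (cathode) and Na⁺/Na is oxidized (anode), so E°cell = E°(Fe³⁺/Fe²⁺) − E°(Na⁺/Na).
E°(Fe³⁺/Fe²⁺) = E°cell + E°(anode) = +3.490 + (−2.716) = +0.774 V.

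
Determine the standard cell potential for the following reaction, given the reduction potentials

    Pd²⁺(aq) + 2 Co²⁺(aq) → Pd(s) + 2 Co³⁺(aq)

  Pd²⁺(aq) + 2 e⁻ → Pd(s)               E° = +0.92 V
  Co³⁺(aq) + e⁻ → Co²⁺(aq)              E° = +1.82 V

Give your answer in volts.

Pd²⁺(aq) gains electrons, so the Pd²⁺/Pd couple is the cathode; the Co³⁺/Co²⁺ couple is the anode.
E°cell = E°(cathode) − E°(anode) = +0.92 − (+1.82) = −0.90 V.
The negative E°cell means the reaction is non-spontaneous in the direction written.

−0.90 V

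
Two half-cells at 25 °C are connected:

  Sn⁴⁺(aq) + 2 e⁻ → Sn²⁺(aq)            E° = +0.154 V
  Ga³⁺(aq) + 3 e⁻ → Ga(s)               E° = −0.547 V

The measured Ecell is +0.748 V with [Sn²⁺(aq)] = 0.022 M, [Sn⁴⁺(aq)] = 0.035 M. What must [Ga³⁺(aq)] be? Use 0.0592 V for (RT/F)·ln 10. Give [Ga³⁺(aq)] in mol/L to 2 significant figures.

With Sn⁴⁺/Sn²⁺ at the cathode and Ga³⁺/Ga at the anode, E°cell = +0.154 − (−0.547) = +0.701 V (n = 6).
Rearranging E = E° − (0.0592/n)·log Q gives log Q = 6(+0.701 − (+0.748))/0.0592 = −4.764.
The balanced reaction is 3 Sn⁴⁺(aq) + 2 Ga(s) → 3 Sn²⁺(aq) + 2 Ga³⁺(aq), so Q = ([Sn²⁺(aq)]^3·[Ga³⁺(aq)]^2) / [Sn⁴⁺(aq)]^3.
Solving for the unknown gives log [Ga³⁺(aq)] = −2.080, so [Ga³⁺(aq)] ≈ 0.0083 M.

0.0083 M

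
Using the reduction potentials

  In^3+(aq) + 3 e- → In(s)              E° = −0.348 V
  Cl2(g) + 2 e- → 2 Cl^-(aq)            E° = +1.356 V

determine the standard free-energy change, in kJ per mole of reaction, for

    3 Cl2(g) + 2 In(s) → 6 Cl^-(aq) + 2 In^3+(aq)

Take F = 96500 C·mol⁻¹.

In the reaction as written Cl2(g) is reduced, so the Cl₂/Cl⁻ couple is the cathode and In³⁺/In is the anode.
E°cell = +1.356 − (−0.348) = +1.704 V; balancing electrons gives n = 6.
ΔG° = −nFE°cell = −(6)(96500)(+1.704) J/mol = −987 kJ/mol.

−987 kJ/mol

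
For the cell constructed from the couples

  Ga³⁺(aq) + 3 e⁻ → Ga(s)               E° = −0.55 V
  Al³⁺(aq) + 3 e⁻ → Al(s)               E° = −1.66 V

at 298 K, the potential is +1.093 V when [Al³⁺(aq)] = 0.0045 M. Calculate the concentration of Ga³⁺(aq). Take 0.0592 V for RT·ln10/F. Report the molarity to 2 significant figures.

Ga³⁺/Ga is the cathode (higher E°); E°cell = −0.55 − (−1.66) = +1.11 V with n = 3.
From the Nernst equation, log Q = n(E° − E)/0.0592 = 3·(+1.11 − (+1.093))/0.0592 = 0.861.
For Ga³⁺(aq) + Al(s) → Ga(s) + Al³⁺(aq), the reaction quotient is Q = [Al³⁺(aq)] / [Ga³⁺(aq)].
Isolating [Ga³⁺(aq)] in Q = 10^{0.861} yields log [Ga³⁺(aq)] = −3.208, i.e. 0.00062 M.

0.00062 M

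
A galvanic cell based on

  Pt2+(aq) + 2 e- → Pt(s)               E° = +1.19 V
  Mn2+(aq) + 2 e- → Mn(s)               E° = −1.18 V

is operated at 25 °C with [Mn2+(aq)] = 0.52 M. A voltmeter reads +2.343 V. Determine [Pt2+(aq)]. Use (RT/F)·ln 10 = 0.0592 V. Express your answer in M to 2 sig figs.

The Pt²⁺/Pt couple has the larger reduction potential, so it is the cathode: E°cell = +1.19 − (−1.18) = +2.37 V and n = 2.
From the Nernst equation, log Q = n(E° − E)/0.0592 = 2·(+2.37 − (+2.343))/0.0592 = 0.912.
For Pt2+(aq) + Mn(s) → Pt(s) + Mn2+(aq), the reaction quotient is Q = [Mn2+(aq)] / [Pt2+(aq)].
Substituting the known concentrations and solving, log [Pt2+(aq)] = −1.196 and [Pt2+(aq)] = 0.064 M.

0.064 M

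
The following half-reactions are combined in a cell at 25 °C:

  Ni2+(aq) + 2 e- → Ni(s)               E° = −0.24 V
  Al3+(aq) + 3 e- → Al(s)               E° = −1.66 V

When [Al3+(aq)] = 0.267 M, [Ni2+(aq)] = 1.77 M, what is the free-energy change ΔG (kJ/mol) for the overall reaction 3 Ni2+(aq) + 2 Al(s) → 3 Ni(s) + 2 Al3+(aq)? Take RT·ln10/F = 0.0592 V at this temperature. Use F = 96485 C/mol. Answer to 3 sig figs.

−833 kJ/mol

The standard cell potential is −0.24 − (−1.66) = +1.42 V, with n = 6 electrons in the balanced equation.
Here Q = [Al3+(aq)]^2 / [Ni2+(aq)]^3 = 0.0129 (log Q = −1.891), giving E = +1.42 − (0.0592/6)·(−1.891) = +1.4387 V.
Then ΔG = −nFE = −6 × 96485 × +1.4387 J/mol = −833 kJ/mol.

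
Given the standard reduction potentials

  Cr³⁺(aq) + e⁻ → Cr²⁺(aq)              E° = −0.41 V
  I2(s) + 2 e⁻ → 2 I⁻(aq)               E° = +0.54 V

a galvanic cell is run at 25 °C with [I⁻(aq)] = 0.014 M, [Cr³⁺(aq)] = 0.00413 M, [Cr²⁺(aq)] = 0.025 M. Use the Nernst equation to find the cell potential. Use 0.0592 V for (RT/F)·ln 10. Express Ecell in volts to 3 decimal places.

The I₂/I⁻ couple has the more positive E°, so it is the cathode; Cr³⁺/Cr²⁺ is the anode.
E°cell = E°cat − E°an = +0.54 − (−0.41) = +0.95 V; n = 2.
The balanced reaction is I2(s) + 2 Cr²⁺(aq) → 2 I⁻(aq) + 2 Cr³⁺(aq), so Q = ([I⁻(aq)]^2·[Cr³⁺(aq)]^2) / [Cr²⁺(aq)]^2 = 5.35×10^−6 and log Q = −5.272.
E = E° − (0.0592/n)·log Q = +0.95 − (0.0592/2)(−5.272) = +1.106 V.

+1.106 V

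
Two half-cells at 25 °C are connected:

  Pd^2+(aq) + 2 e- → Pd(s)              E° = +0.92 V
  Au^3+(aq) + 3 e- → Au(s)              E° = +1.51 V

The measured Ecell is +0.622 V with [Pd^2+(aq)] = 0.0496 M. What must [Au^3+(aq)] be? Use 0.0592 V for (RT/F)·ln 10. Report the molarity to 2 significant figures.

0.46 M

The Au³⁺/Au couple has the larger reduction potential, so it is the cathode: E°cell = +1.51 − (+0.92) = +0.59 V and n = 6.
From the Nernst equation, log Q = n(E° − E)/0.0592 = 6·(+0.59 − (+0.622))/0.0592 = −3.243.
The balanced reaction is 2 Au^3+(aq) + 3 Pd(s) → 2 Au(s) + 3 Pd^2+(aq), so Q = [Pd^2+(aq)]^3 / [Au^3+(aq)]^2.
Isolating [Au^3+(aq)] in Q = 10^{−3.243} yields log [Au^3+(aq)] = −0.335, i.e. 0.46 M.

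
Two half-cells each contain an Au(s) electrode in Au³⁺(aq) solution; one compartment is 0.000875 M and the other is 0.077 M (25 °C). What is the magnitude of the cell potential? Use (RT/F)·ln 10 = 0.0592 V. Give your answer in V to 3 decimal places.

0.038 V

For a concentration cell E°cell = 0, since both electrodes use the same couple.
The compartment with the higher Au³⁺(aq) concentration (0.077 M) acts as the cathode; ions are reduced there and produced at the dilute (0.000875 M) anode.
With n = 3, Ecell = −(0.0592/3)·log([dilute]/[conc]) = −(0.0592/3)·log(0.000875/0.077) = +0.038 V.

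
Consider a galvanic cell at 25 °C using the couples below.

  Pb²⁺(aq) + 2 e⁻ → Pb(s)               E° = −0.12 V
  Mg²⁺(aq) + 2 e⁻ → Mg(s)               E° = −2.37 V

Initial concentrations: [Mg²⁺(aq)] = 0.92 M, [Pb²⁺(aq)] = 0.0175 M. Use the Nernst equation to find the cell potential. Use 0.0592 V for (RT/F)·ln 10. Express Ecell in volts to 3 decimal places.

Pb²⁺/Pb is reduced (cathode, E° = −0.12 V) and Mg²⁺/Mg is oxidized (anode).
The standard potential is −0.12 − (−2.37) = +2.25 V and the balanced reaction transfers n = 2 electrons.
For the overall reaction Pb²⁺(aq) + Mg(s) → Pb(s) + Mg²⁺(aq), Q = [Mg²⁺(aq)] / [Pb²⁺(aq)] = 52.6, giving log Q = 1.721.
By the Nernst equation, E = +2.25 − (0.0592/2)·(1.721) = +2.199 V.

+2.199 V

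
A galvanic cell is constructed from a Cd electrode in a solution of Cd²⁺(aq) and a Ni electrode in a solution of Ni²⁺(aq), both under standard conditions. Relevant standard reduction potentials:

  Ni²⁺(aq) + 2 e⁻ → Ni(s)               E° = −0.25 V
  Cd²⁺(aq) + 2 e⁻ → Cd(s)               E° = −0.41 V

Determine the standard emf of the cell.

Of the two couples in this cell, the one with the more positive reduction potential is reduced at the cathode: here that is Ni²⁺/Ni (−0.25 V); Cd²⁺/Cd (−0.41 V) is the anode.
E°cell = E°(cathode) − E°(anode) = −0.25 − (−0.41) = +0.16 V.

+0.16 V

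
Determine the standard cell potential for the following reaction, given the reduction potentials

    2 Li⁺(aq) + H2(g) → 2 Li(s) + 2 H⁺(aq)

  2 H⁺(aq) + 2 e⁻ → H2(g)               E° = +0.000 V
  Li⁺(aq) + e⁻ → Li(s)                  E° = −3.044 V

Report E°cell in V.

In the reaction as written, Li⁺(aq) is reduced (cathode) and H⁺(aq) is produced by oxidation at the anode.
E°cell = E°(cathode) − E°(anode) = −3.044 − (+0.000) = −3.044 V.

−3.044 V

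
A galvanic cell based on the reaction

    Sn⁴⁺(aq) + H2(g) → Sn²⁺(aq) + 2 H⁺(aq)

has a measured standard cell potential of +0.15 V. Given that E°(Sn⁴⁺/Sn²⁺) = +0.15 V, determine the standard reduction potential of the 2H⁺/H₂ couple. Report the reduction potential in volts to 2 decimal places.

In the reaction as written the Sn⁴⁺/Sn²⁺ couple is reduced (cathode) and 2H⁺/H₂ is oxidized (anode), so E°cell = E°(Sn⁴⁺/Sn²⁺) − E°(2H⁺/H₂).
E°(2H⁺/H₂) = E°(cathode) − E°cell = +0.15 − (+0.15) = +0.00 V.

+0.00 V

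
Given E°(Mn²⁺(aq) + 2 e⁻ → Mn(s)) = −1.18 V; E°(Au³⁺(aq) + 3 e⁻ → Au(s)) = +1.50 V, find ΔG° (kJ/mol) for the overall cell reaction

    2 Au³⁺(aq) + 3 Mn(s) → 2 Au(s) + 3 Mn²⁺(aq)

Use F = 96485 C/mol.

In the reaction as written Au³⁺(aq) is reduced, so the Au³⁺/Au couple is the cathode and Mn²⁺/Mn is the anode.
E°cell = +1.50 − (−1.18) = +2.68 V; balancing electrons gives n = 6.
ΔG° = −nFE°cell = −(6)(96485)(+2.68) J/mol = −1551 kJ/mol.

−1551 kJ/mol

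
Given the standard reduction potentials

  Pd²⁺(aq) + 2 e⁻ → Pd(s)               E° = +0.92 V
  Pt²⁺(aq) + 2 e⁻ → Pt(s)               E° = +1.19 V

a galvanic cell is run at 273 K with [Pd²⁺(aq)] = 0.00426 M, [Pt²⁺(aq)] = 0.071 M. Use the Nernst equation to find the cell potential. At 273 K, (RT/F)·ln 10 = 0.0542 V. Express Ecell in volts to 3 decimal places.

+0.303 V

Since E°(Pt²⁺/Pt) > E°(Pd²⁺/Pd), Pt²⁺/Pt serves as the cathode.
E°cell = E°cat − E°an = +1.19 − (+0.92) = +0.27 V; n = 2.
Balancing gives Pt²⁺(aq) + Pd(s) → Pt(s) + Pd²⁺(aq); hence Q = [Pd²⁺(aq)] / [Pt²⁺(aq)] = 0.06 (log Q = −1.222).
Applying E = E° − (RT ln10/nF)·log Q gives +0.27 − (0.0542/2)(−1.222) = +0.303 V.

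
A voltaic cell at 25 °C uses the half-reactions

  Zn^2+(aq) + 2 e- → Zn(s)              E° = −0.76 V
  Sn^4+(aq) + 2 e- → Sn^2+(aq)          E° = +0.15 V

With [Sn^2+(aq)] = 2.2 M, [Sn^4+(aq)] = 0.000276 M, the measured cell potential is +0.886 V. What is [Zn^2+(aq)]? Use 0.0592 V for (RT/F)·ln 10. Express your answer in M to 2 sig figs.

With Sn⁴⁺/Sn²⁺ at the cathode and Zn²⁺/Zn at the anode, E°cell = +0.15 − (−0.76) = +0.91 V (n = 2).
Since E = E° − (0.0592/n)·log Q, log Q = n(E° − E)/0.0592 = 0.811.
For Sn^4+(aq) + Zn(s) → Sn^2+(aq) + Zn^2+(aq), the reaction quotient is Q = ([Sn^2+(aq)]·[Zn^2+(aq)]) / [Sn^4+(aq)].
Solving for the unknown gives log [Zn^2+(aq)] = −3.091, so [Zn^2+(aq)] ≈ 0.00081 M.

0.00081 M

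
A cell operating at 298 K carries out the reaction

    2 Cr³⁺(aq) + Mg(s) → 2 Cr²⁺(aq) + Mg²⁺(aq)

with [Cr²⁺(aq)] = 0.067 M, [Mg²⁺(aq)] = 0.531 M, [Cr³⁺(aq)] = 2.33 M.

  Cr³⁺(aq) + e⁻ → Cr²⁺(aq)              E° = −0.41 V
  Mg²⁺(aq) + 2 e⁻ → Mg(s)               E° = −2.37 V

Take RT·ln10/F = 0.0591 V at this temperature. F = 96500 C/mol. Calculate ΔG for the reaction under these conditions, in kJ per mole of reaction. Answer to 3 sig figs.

−397 kJ/mol

E°cell = −0.41 − (−2.37) = +1.96 V; the balanced reaction transfers n = 2 electrons.
Q = ([Cr²⁺(aq)]^2·[Mg²⁺(aq)]) / [Cr³⁺(aq)]^2 = 0.000439, so log Q = −3.357 and E = +1.96 − (0.0591/2)(−3.357) = +2.0592 V.
Finally ΔG = −nFE = −(2)(96500 C/mol)(+2.0592 V) = −397 kJ/mol.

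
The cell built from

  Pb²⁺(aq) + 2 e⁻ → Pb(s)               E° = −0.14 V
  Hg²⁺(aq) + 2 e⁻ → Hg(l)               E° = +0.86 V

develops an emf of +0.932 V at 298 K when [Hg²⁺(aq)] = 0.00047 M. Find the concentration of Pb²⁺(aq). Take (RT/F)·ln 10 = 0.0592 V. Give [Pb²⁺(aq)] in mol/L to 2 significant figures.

0.093 M

The Hg²⁺/Hg couple has the larger reduction potential, so it is the cathode: E°cell = +0.86 − (−0.14) = +1.00 V and n = 2.
From the Nernst equation, log Q = n(E° − E)/0.0592 = 2·(+1.00 − (+0.932))/0.0592 = 2.297.
Balancing electrons gives Hg²⁺(aq) + Pb(s) → Hg(l) + Pb²⁺(aq); thus Q = [Pb²⁺(aq)] / [Hg²⁺(aq)].
Substituting the known concentrations and solving, log [Pb²⁺(aq)] = −1.031 and [Pb²⁺(aq)] = 0.093 M.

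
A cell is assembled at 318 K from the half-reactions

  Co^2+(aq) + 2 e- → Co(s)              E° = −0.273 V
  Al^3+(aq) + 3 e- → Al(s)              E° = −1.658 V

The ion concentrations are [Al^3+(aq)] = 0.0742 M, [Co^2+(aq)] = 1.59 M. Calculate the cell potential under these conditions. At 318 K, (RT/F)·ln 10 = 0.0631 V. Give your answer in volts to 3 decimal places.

The Co²⁺/Co couple has the more positive E°, so it is the cathode; Al³⁺/Al is the anode.
E°cell = E°cat − E°an = −0.273 − (−1.658) = +1.385 V; n = 6.
The balanced reaction is 3 Co^2+(aq) + 2 Al(s) → 3 Co(s) + 2 Al^3+(aq), so Q = [Al^3+(aq)]^2 / [Co^2+(aq)]^3 = 0.00137 and log Q = −2.863.
Applying E = E° − (RT ln10/nF)·log Q gives +1.385 − (0.0631/6)(−2.863) = +1.415 V.

+1.415 V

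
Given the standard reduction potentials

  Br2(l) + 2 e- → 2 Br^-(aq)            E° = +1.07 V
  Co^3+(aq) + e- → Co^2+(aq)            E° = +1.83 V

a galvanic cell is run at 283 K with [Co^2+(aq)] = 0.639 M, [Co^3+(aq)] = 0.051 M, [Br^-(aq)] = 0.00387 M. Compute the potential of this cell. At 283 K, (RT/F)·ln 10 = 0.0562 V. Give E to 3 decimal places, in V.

The Co³⁺/Co²⁺ couple has the more positive E°, so it is the cathode; Br₂/Br⁻ is the anode.
E°cell = +1.83 − (+1.07) = +0.76 V, with n = 2 electrons transferred.
The balanced reaction is 2 Co^3+(aq) + 2 Br^-(aq) → 2 Co^2+(aq) + Br2(l), so Q = [Co^2+(aq)]^2 / ([Co^3+(aq)]^2·[Br^-(aq)]^2) = 1.05×10^7 and log Q = 7.020.
By the Nernst equation, E = +0.76 − (0.0562/2)·(7.020) = +0.563 V.

+0.563 V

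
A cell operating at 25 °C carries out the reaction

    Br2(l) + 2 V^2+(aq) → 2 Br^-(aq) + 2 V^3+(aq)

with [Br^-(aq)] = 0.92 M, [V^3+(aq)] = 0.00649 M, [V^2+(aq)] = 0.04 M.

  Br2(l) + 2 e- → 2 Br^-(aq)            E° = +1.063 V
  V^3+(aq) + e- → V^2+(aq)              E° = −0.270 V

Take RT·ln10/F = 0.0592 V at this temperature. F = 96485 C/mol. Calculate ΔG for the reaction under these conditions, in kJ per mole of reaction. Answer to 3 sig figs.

The standard cell potential is +1.063 − (−0.270) = +1.333 V, with n = 2 electrons in the balanced equation.
Q = ([Br^-(aq)]^2·[V^3+(aq)]^2) / [V^2+(aq)]^2 = 0.0223, so log Q = −1.652 and E = +1.333 − (0.0592/2)(−1.652) = +1.3819 V.
Finally ΔG = −nFE = −(2)(96485 C/mol)(+1.3819 V) = −267 kJ/mol.

−267 kJ/mol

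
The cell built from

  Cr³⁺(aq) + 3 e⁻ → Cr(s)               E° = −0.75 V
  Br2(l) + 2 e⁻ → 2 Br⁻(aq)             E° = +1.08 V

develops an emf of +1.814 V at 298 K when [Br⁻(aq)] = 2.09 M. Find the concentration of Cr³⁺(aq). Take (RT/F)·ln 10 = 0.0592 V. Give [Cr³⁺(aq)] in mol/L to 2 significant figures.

0.71 M

With Br₂/Br⁻ at the cathode and Cr³⁺/Cr at the anode, E°cell = +1.08 − (−0.75) = +1.83 V (n = 6).
Since E = E° − (0.0592/n)·log Q, log Q = n(E° − E)/0.0592 = 1.622.
For 3 Br2(l) + 2 Cr(s) → 6 Br⁻(aq) + 2 Cr³⁺(aq), the reaction quotient is Q = [Br⁻(aq)]^6·[Cr³⁺(aq)]^2.
Solving for the unknown gives log [Cr³⁺(aq)] = −0.149, so [Cr³⁺(aq)] ≈ 0.71 M.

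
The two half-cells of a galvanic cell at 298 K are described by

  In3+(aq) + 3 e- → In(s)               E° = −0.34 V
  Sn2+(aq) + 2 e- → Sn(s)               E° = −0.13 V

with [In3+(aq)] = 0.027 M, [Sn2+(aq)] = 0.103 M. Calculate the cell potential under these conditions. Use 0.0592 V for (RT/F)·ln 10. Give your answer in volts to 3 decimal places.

+0.212 V

The Sn²⁺/Sn couple has the more positive E°, so it is the cathode; In³⁺/In is the anode.
E°cell = E°cat − E°an = −0.13 − (−0.34) = +0.21 V; n = 6.
For the overall reaction 3 Sn2+(aq) + 2 In(s) → 3 Sn(s) + 2 In3+(aq), Q = [In3+(aq)]^2 / [Sn2+(aq)]^3 = 0.667, giving log Q = −0.176.
By the Nernst equation, E = +0.21 − (0.0592/6)·(−0.176) = +0.212 V.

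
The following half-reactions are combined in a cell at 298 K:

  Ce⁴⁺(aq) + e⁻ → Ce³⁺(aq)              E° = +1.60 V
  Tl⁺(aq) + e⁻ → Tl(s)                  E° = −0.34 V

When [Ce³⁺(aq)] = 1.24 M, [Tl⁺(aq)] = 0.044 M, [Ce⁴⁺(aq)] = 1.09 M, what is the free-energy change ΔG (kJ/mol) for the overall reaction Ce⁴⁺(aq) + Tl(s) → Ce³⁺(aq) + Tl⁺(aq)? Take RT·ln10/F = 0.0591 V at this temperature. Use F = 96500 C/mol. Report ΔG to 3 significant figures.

−195 kJ/mol

E°cell = +1.60 − (−0.34) = +1.94 V; the balanced reaction transfers n = 1 electron.
Q = ([Ce³⁺(aq)]·[Tl⁺(aq)]) / [Ce⁴⁺(aq)] = 0.0501, so log Q = −1.301 and E = +1.94 − (0.0591/1)(−1.301) = +2.0169 V.
ΔG = −nFE = −(1)(96500)(+2.0169) J/mol = −195 kJ/mol.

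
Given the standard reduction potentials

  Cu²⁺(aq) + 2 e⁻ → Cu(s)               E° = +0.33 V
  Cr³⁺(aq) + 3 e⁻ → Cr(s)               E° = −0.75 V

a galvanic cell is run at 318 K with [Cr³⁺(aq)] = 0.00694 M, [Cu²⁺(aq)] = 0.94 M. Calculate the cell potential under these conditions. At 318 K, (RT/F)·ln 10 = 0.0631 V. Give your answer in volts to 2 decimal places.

Since E°(Cu²⁺/Cu) > E°(Cr³⁺/Cr), Cu²⁺/Cu serves as the cathode.
The standard potential is +0.33 − (−0.75) = +1.08 V and the balanced reaction transfers n = 6 electrons.
For the overall reaction 3 Cu²⁺(aq) + 2 Cr(s) → 3 Cu(s) + 2 Cr³⁺(aq), Q = [Cr³⁺(aq)]^2 / [Cu²⁺(aq)]^3 = 5.8×10^−5, giving log Q = −4.237.
Applying E = E° − (RT ln10/nF)·log Q gives +1.08 − (0.0631/6)(−4.237) = +1.12 V.

+1.12 V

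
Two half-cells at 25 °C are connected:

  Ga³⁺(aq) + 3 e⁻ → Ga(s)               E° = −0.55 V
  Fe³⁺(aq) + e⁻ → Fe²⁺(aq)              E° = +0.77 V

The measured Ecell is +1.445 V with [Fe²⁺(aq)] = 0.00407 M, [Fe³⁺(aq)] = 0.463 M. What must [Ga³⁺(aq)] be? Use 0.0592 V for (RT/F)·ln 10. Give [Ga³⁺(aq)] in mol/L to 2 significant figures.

Fe³⁺/Fe²⁺ is the cathode (higher E°); E°cell = +0.77 − (−0.55) = +1.32 V with n = 3.
Since E = E° − (0.0592/n)·log Q, log Q = n(E° − E)/0.0592 = −6.334.
For 3 Fe³⁺(aq) + Ga(s) → 3 Fe²⁺(aq) + Ga³⁺(aq), the reaction quotient is Q = ([Fe²⁺(aq)]^3·[Ga³⁺(aq)]) / [Fe³⁺(aq)]^3.
Isolating [Ga³⁺(aq)] in Q = 10^{−6.334} yields log [Ga³⁺(aq)] = −0.166, i.e. 0.68 M.

0.68 M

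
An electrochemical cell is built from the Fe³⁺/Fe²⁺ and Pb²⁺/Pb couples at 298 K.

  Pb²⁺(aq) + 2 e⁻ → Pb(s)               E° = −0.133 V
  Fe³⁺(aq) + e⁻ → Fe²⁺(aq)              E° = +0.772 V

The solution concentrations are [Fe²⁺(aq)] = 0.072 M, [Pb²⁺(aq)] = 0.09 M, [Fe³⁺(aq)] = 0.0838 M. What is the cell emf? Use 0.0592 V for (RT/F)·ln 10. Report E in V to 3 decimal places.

The Fe³⁺/Fe²⁺ couple has the more positive E°, so it is the cathode; Pb²⁺/Pb is the anode.
The standard potential is +0.772 − (−0.133) = +0.905 V and the balanced reaction transfers n = 2 electrons.
For the overall reaction 2 Fe³⁺(aq) + Pb(s) → 2 Fe²⁺(aq) + Pb²⁺(aq), Q = ([Fe²⁺(aq)]^2·[Pb²⁺(aq)]) / [Fe³⁺(aq)]^2 = 0.0664, giving log Q = −1.178.
E = E° − (0.0592/n)·log Q = +0.905 − (0.0592/2)(−1.178) = +0.940 V.

+0.940 V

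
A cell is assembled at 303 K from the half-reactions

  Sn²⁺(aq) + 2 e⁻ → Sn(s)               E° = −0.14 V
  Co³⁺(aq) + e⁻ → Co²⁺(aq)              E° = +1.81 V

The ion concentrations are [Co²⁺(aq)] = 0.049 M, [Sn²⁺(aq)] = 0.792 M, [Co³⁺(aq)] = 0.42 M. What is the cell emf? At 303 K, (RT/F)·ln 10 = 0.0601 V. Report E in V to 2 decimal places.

+2.01 V

The Co³⁺/Co²⁺ couple has the more positive E°, so it is the cathode; Sn²⁺/Sn is the anode.
E°cell = +1.81 − (−0.14) = +1.95 V, with n = 2 electrons transferred.
For the overall reaction 2 Co³⁺(aq) + Sn(s) → 2 Co²⁺(aq) + Sn²⁺(aq), Q = ([Co²⁺(aq)]^2·[Sn²⁺(aq)]) / [Co³⁺(aq)]^2 = 0.0108, giving log Q = −1.967.
E = E° − (0.0601/n)·log Q = +1.95 − (0.0601/2)(−1.967) = +2.01 V.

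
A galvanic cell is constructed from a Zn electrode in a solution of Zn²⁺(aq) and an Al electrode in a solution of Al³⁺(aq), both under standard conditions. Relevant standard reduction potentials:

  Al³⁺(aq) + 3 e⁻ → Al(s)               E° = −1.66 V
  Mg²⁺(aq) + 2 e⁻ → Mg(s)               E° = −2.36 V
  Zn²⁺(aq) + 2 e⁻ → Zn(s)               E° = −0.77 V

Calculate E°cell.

Of the two couples in this cell, the one with the more positive reduction potential is reduced at the cathode: here that is Zn²⁺/Zn (−0.77 V); Al³⁺/Al (−1.66 V) is the anode.
E°cell = E°(cathode) − E°(anode) = −0.77 − (−1.66) = +0.89 V.

+0.89 V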